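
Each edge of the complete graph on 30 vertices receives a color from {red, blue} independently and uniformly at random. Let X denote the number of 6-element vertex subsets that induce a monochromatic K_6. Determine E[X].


Let X = Σ_S X_S over the C(30, 6) = 593775 subsets S of size 6, where X_S = 1 if the K_6 on S is monochromatic.
For a fixed S, the K_6 on S has C(6, 2) = 15 edges. P[all 15 edges red] = (1/2)^15, and likewise for blue, so P[monochromatic] = 2·(1/2)^15 = 2^{1 − 15} = 1/16384.
By linearity: E[X] = C(30, 6) · 2^{1 − 15} = 593775 · 1/16384 = 593775/16384.
Numerically: E[X] ≈ 36.241150.

E[X] = C(30,6)·2^(1−C(6,2)) = 593775/16384 ≈ 36.241150.


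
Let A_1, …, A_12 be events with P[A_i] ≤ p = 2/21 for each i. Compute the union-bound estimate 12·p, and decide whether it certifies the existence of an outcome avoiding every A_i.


Union bound: P[∪_{i=1}^{12} A_i] ≤ Σ_i P[A_i] ≤ 12·p = 12·(2/21) = 8/7.
Numerically: 8/7 ≈ 1.143.
Is 8/7 < 1? NO.
Since the bound 8/7 is ≥ 1, the union bound is uninformative here; it does NOT by itself certify existence.

12·p = 8/7 ≈ 1.143; existence NOT certified by the union bound.


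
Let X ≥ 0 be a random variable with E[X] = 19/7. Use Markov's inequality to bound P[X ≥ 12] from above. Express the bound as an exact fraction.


μ = E[X] = 19/7, a = 12.
Markov: P[X ≥ 12] ≤ μ/a = (19/7)/12 = 19/84.
Numerically: ≈ 0.226.
(Since a = 12 > μ = 2.714, the bound 19/84 is < 1 and informative.)

P[X ≥ 12] ≤ 19/84 ≈ 0.226.


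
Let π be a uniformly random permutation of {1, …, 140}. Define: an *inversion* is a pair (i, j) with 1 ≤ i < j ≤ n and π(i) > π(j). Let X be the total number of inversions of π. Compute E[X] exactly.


Write X = Σ X_I over the C(140, 2) = 9730 pairs i < j, with X_I the indicator of one inversion.
There are 9730 indicators.
For each fixed pair i < j, the values π(i) and π(j) are two distinct elements of {1, …, 140} in uniformly random order; by symmetry P[π(i) > π(j)] = 1/2.
By linearity: E[X] = 9730 · (1/2) = C(140, 2) · (1/2) = 9730/2 = 4865 ≈ 4865.00000.

E[X] = 4865 = 4865.00000.


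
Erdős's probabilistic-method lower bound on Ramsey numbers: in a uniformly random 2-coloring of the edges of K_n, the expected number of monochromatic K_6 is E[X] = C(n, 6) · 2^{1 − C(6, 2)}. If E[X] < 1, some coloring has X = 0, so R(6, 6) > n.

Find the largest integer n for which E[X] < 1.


We need C(n, 6) · 2^{1 − 15} < 1, i.e. C(n, 6) < 2^{15 − 1} = 16384.
Check values of n near the boundary:
  n = 15: C(15, 6) = 5005; 5005 < 16384? YES
  n = 16: C(16, 6) = 8008; 8008 < 16384? YES
  n = 17: C(17, 6) = 12376; 12376 < 16384? YES
  n = 18: C(18, 6) = 18564; 18564 < 16384? NO
  n = 19: C(19, 6) = 27132; 27132 < 16384? NO
  n = 20: C(20, 6) = 38760; 38760 < 16384? NO
The largest n with C(n, 6) < 16384 is n = 17 (where E[X] = 1547/2048 ≈ 0.7554). Hence R(6, 6) > 17, i.e. R(6, 6) ≥ 18.

Largest n = 17; hence R(6, 6) > 17.


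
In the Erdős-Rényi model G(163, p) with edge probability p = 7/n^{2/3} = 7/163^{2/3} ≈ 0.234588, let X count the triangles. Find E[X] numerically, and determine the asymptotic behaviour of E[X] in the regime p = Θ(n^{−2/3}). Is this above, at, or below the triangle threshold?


Number of potential triangles: C(163, 3) = 708561.
Each occurs with probability p³ ≈ (0.234588)³ ≈ 1.29097821e-02.
By linearity: E[X] = C(163, 3)·p³ ≈ 708561 · 1.29097821e-02 ≈ 9147.368098.
Since α = 2/3 < 1, p = c/n^{2/3} ≫ 1/n is above the triangle threshold p ~ 1/n. Asymptotically E[X] ~ (c³/6)·n^{3(1−α)} = (7³/6)·n^{1} → ∞; triangles are abundant w.h.p.

E[X] ≈ 9147.368098; in regime p = Θ(1/n^{2/3}) E[X] diverges (above the triangle threshold p ~ 1/n).


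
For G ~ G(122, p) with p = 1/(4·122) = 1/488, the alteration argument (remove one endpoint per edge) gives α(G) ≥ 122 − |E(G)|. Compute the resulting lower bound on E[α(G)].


E[|E(G)|] = C(122, 2)·p = 7381 · (1/488) = 121/8.
E[α(G)] ≥ n − E[|E(G)|] = 122 − 121/8 = 855/8.
Numerically: ≈ 106.8750.
(This is only a lower bound; the true E[α(G)] may be larger.)

E[α(G)] ≥ 855/8 ≈ 106.8750.


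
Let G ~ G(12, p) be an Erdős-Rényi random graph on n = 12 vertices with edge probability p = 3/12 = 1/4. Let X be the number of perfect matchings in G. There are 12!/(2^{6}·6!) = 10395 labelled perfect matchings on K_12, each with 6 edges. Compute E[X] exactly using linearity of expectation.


K_12 has 12!/(2^{6}·6!) = 10395 labelled perfect matchings.
For each such perfect matching H, let X_H = 1 if all 6 edges of H are present in G. Then P[X_H = 1] = p^{6} = (1/4)^{6} = 1/4096.
By linearity: E[X] = Σ_H E[X_H] = 10395 · p^{6} = 10395 · 1/4096 = 10395/4096.
Numerically: E[X] ≈ 2.54.

E[X] = 10395 · (1/4)^{6} = 10395/4096 ≈ 2.54.


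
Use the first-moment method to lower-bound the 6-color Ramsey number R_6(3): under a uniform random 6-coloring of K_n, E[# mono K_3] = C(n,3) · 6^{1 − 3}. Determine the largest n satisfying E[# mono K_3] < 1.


We need C(n, 3) · 6^{1 − 3} < 1, i.e. C(n, 3) < 6^{3 − 1} = 36.
Check values of n near the boundary:
  n = 3: C(3, 3) = 1; 1 < 36? YES
  n = 4: C(4, 3) = 4; 4 < 36? YES
  n = 5: C(5, 3) = 10; 10 < 36? YES
  n = 6: C(6, 3) = 20; 20 < 36? YES
  n = 7: C(7, 3) = 35; 35 < 36? YES
  n = 8: C(8, 3) = 56; 56 < 36? NO
The largest n with C(n, 3) < 36 is n = 7 (where E[X] = 35/36 ≈ 0.972222). Hence R_6(3) > 7, i.e. R_6(3) ≥ 8.

Largest n = 7; hence R_6(3) > 7.


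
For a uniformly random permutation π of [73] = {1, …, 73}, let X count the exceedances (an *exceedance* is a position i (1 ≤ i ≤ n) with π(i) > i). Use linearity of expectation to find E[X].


Write X = Σ_{i=1}^{73} X_i, where X_i = 1_{π(i) > i}.
For each fixed i, π(i) is uniform over {1, …, 73} (marginal of a uniform permutation), so P[π(i) > i] = (n − i)/n. Summing: Σ_{i=1}^{73} (n − i)/n = (0 + 1 + … + 72)/73 = 73(73 − 1)/(2·73) = (73 − 1)/2.
Hence E[X] = Σ_{i=1}^{73} (73 − i)/73 = 36 ≈ 36.00000.

E[X] = 36 = 36.00000.


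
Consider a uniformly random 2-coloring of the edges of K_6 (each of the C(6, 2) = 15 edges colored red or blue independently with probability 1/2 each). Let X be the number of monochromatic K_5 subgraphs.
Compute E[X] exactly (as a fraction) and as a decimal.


Let X = Σ_S X_S over the C(6, 5) = 6 subsets S of size 5, where X_S = 1 if the K_5 on S is monochromatic.
For a fixed S, the K_5 on S has C(5, 2) = 10 edges. P[all 10 edges red] = (1/2)^10, and likewise for blue, so P[monochromatic] = 2·(1/2)^10 = 2^{1 − 10} = 1/512.
By linearity: E[X] = C(6, 5) · 2^{1 − 10} = 6 · 1/512 = 3/256.
Numerically: E[X] ≈ 0.0117.

E[X] = C(6,5)·2^(1−C(5,2)) = 3/256 ≈ 0.0117.


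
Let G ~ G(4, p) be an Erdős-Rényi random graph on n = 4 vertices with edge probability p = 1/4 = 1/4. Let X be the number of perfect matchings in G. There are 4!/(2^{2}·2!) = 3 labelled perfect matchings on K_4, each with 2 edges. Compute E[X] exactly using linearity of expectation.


K_4 has 4!/(2^{2}·2!) = 3 labelled perfect matchings.
For each such perfect matching H, let X_H = 1 if all 2 edges of H are present in G. Then P[X_H = 1] = p^{2} = (1/4)^{2} = 1/16.
Summing the indicators: E[X] = Σ_H E[X_H] = 3 · p^{2} = 3 · 1/16 = 3/16.
Numerically: E[X] ≈ 0.188.

E[X] = 3 · (1/4)^{2} = 3/16 ≈ 0.188.


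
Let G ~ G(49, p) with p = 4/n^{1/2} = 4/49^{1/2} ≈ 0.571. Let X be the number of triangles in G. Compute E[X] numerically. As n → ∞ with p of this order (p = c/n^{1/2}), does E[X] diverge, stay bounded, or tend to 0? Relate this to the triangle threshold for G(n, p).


Number of potential triangles: C(49, 3) = 18424.
Each occurs with probability p³ ≈ (0.571)³ ≈ 1.86589e-01.
By linearity: E[X] = C(49, 3)·p³ ≈ 18424 · 1.86589e-01 ≈ 3437.714.
Since α = 1/2 < 1, p = c/n^{1/2} ≫ 1/n is above the triangle threshold p ~ 1/n. Asymptotically E[X] ~ (c³/6)·n^{3(1−α)} = (4³/6)·n^{1.5} → ∞; triangles are abundant w.h.p.

E[X] ≈ 3437.714; in regime p = Θ(1/n^{1/2}) E[X] diverges (above the triangle threshold p ~ 1/n).


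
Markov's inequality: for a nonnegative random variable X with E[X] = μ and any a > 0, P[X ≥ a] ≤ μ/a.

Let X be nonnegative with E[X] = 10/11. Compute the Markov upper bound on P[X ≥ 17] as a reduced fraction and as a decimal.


μ = E[X] = 10/11, a = 17.
Markov: P[X ≥ 17] ≤ μ/a = (10/11)/17 = 10/187.
Numerically: ≈ 0.05348.
(Since a = 17 > μ = 0.90909, the bound 10/187 is < 1 and informative.)

P[X ≥ 17] ≤ 10/187 ≈ 0.05348.


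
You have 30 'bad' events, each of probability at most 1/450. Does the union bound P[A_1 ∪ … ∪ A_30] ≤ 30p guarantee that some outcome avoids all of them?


Union bound: P[∪_{i=1}^{30} A_i] ≤ Σ_i P[A_i] ≤ 30·p = 30·(1/450) = 1/15.
Numerically: 1/15 ≈ 0.066667.
Is 1/15 < 1? YES.
Since P[∪ A_i] ≤ 1/15 < 1, the complement has P[∩ A_i^c] ≥ 1 − 1/15 = 14/15 > 0, so some outcome avoids every A_i.

30·p = 1/15 ≈ 0.066667; existence CERTIFIED by the union bound.


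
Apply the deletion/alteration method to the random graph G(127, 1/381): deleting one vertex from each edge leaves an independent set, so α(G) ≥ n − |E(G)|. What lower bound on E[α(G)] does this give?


E[|E(G)|] = C(127, 2)·p = 8001 · (1/381) = 21.
E[α(G)] ≥ n − E[|E(G)|] = 127 − 21 = 106.
Numerically: ≈ 106.000.
(This is only a lower bound; the true E[α(G)] may be larger.)

E[α(G)] ≥ 106 ≈ 106.000.


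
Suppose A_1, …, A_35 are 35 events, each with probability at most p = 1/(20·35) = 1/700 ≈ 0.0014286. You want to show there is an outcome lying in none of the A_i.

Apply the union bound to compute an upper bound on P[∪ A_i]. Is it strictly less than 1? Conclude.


Union bound: P[∪_{i=1}^{35} A_i] ≤ Σ_i P[A_i] ≤ 35·p = 35·(1/700) = 1/20.
Numerically: 1/20 ≈ 0.0500000.
Is 1/20 < 1? YES.
Since P[∪ A_i] ≤ 1/20 < 1, the complement has P[∩ A_i^c] ≥ 1 − 1/20 = 19/20 > 0, so some outcome avoids every A_i.

35·p = 1/20 ≈ 0.0500000; existence CERTIFIED by the union bound.


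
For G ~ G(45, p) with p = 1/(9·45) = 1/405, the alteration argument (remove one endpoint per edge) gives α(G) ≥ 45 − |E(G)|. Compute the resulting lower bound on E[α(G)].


E[|E(G)|] = C(45, 2)·p = 990 · (1/405) = 22/9.
E[α(G)] ≥ n − E[|E(G)|] = 45 − 22/9 = 383/9.
Numerically: ≈ 42.555556.
(This is only a lower bound; the true E[α(G)] may be larger.)

E[α(G)] ≥ 383/9 ≈ 42.555556.


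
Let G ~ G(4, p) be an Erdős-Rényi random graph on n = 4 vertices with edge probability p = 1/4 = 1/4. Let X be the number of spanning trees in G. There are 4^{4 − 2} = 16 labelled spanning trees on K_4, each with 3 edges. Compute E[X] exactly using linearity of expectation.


K_4 has 4^{4 − 2} = 16 labelled spanning trees.
For each such spanning tree H, let X_H = 1 if all 3 edges of H are present in G. Then P[X_H = 1] = p^{3} = (1/4)^{3} = 1/64.
By linearity of expectation: E[X] = Σ_H E[X_H] = 16 · p^{3} = 16 · 1/64 = 1/4.
Numerically: E[X] ≈ 0.25.

E[X] = 16 · (1/4)^{3} = 1/4 ≈ 0.25.


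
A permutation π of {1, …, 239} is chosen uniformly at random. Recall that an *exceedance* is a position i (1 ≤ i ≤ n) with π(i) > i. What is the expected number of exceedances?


Write X = Σ_{i=1}^{239} X_i, where X_i = 1_{π(i) > i}.
For each fixed i, π(i) is uniform over {1, …, 239} (marginal of a uniform permutation), so P[π(i) > i] = (n − i)/n. Summing: Σ_{i=1}^{239} (n − i)/n = (0 + 1 + … + 238)/239 = 239(239 − 1)/(2·239) = (239 − 1)/2.
Hence E[X] = Σ_{i=1}^{239} (239 − i)/239 = 119 ≈ 119.000.

E[X] = 119 = 119.000.


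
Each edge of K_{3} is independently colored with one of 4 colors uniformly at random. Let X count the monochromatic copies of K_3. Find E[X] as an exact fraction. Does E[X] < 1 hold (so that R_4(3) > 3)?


E[X] = C(3, 3) · 4^{1 − 3} = 1 · 4^{−2} = 1/16.
As a reduced fraction: E[X] = 1/16 ≈ 0.06250.
Is E[X] < 1? YES.
Since E[X] < 1, there exists a 4-coloring of K_{3} with no monochromatic K_3; hence R_4(3) > 3.

E[X] = 1/16 ≈ 0.06250; E[X] < 1, so R_4(3) > 3.


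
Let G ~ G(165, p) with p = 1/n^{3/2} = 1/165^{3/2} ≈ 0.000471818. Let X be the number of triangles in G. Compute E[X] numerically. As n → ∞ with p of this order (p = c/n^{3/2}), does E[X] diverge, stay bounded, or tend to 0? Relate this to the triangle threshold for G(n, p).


Number of potential triangles: C(165, 3) = 735130.
Each occurs with probability p³ ≈ (0.000471818)³ ≈ 1.05032149e-10.
By linearity: E[X] = C(165, 3)·p³ ≈ 735130 · 1.05032149e-10 ≈ 0.000077.
Since α = 3/2 > 1, p = c/n^{3/2} = o(1/n) is below the triangle threshold p ~ 1/n. Asymptotically E[X] ~ (c³/6)·n^{3(1−α)} = (1³/6)·n^{-1.5} → 0, so by Markov's inequality G has no triangles w.h.p.

E[X] ≈ 0.000077; in regime p = Θ(1/n^{3/2}) E[X] tends to 0 (below the triangle threshold p ~ 1/n).


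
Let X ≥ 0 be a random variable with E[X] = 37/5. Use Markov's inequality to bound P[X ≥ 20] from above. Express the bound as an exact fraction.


μ = E[X] = 37/5, a = 20.
Markov: P[X ≥ 20] ≤ μ/a = (37/5)/20 = 37/100.
Numerically: ≈ 0.370000.
(Since a = 20 > μ = 7.400000, the bound 37/100 is < 1 and informative.)

P[X ≥ 20] ≤ 37/100 ≈ 0.370000.


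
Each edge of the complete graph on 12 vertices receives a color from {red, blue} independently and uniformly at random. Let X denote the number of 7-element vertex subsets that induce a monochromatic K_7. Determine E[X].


Let X = Σ_S X_S over the C(12, 7) = 792 subsets S of size 7, where X_S = 1 if the K_7 on S is monochromatic.
For a fixed S, the K_7 on S has C(7, 2) = 21 edges. P[all 21 edges red] = (1/2)^21, and likewise for blue, so P[monochromatic] = 2·(1/2)^21 = 2^{1 − 21} = 1/1048576.
By linearity: E[X] = C(12, 7) · 2^{1 − 21} = 792 · 1/1048576 = 99/131072.
Numerically: E[X] ≈ 0.001.

E[X] = C(12,7)·2^(1−C(7,2)) = 99/131072 ≈ 0.001.


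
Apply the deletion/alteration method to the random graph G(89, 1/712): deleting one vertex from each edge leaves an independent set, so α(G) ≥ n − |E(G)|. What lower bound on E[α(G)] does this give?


E[|E(G)|] = C(89, 2)·p = 3916 · (1/712) = 11/2.
E[α(G)] ≥ n − E[|E(G)|] = 89 − 11/2 = 167/2.
Numerically: ≈ 83.50000.
(This is only a lower bound; the true E[α(G)] may be larger.)

E[α(G)] ≥ 167/2 ≈ 83.50000.


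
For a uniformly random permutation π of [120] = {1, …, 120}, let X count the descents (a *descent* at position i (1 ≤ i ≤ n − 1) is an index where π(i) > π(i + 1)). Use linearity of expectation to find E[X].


Write X = Σ X_I over i = 1, …, 119, with X_I the indicator of one descent.
There are 119 indicators.
For each fixed i, the pair (π(i), π(i+1)) is a uniformly random ordered pair of distinct values from {1, …, 120}; by symmetry P[π(i) > π(i+1)] = 1/2.
By linearity: E[X] = 119 · (1/2) = (120 − 1) · (1/2) = 119/2 ≈ 59.50000.

E[X] = 119/2 = 59.50000.


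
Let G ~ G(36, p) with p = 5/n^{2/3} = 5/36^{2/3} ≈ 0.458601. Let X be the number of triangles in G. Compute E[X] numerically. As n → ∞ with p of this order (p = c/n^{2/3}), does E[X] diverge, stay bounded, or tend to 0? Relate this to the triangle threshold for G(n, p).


Number of potential triangles: C(36, 3) = 7140.
Each occurs with probability p³ ≈ (0.458601)³ ≈ 9.64506173e-02.
By linearity: E[X] = C(36, 3)·p³ ≈ 7140 · 9.64506173e-02 ≈ 688.657407.
Since α = 2/3 < 1, p = c/n^{2/3} ≫ 1/n is above the triangle threshold p ~ 1/n. Asymptotically E[X] ~ (c³/6)·n^{3(1−α)} = (5³/6)·n^{1} → ∞; triangles are abundant w.h.p.

E[X] ≈ 688.657407; in regime p = Θ(1/n^{2/3}) E[X] diverges (above the triangle threshold p ~ 1/n).


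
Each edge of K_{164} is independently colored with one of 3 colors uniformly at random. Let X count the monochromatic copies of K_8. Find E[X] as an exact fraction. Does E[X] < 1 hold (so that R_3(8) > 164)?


E[X] = C(164, 8) · 3^{1 − 28} = 10912535409348 · 3^{−27} = 10912535409348/7625597484987.
As a reduced fraction: E[X] = 404167978124/282429536481 ≈ 1.431040.
Is E[X] < 1? NO.
Since E[X] ≥ 1, the first-moment bound is inconclusive at n = 164; it does NOT by itself certify R_3(8) > 164.

E[X] = 404167978124/282429536481 ≈ 1.431040; E[X] ≥ 1; first-moment method inconclusive here.


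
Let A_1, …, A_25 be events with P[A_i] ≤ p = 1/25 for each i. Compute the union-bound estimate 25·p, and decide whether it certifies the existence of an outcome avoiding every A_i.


Union bound: P[∪_{i=1}^{25} A_i] ≤ Σ_i P[A_i] ≤ 25·p = 25·(1/25) = 1.
Numerically: 1 ≈ 1.000000.
Is 1 < 1? NO.
Since the bound 1 is ≥ 1, the union bound is uninformative here; it does NOT by itself certify existence.

25·p = 1 ≈ 1.000000; existence NOT certified by the union bound.


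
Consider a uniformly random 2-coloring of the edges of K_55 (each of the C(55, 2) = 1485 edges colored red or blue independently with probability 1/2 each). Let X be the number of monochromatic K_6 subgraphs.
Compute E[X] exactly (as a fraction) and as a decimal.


Let X = Σ_S X_S over the C(55, 6) = 28989675 subsets S of size 6, where X_S = 1 if the K_6 on S is monochromatic.
For a fixed S, the K_6 on S has C(6, 2) = 15 edges. P[all 15 edges red] = (1/2)^15, and likewise for blue, so P[monochromatic] = 2·(1/2)^15 = 2^{1 − 15} = 1/16384.
Summing: E[X] = C(55, 6) · 2^{1 − 15} = 28989675 · 1/16384 = 28989675/16384.
Numerically: E[X] ≈ 1769.38934.

E[X] = C(55,6)·2^(1−C(6,2)) = 28989675/16384 ≈ 1769.38934.


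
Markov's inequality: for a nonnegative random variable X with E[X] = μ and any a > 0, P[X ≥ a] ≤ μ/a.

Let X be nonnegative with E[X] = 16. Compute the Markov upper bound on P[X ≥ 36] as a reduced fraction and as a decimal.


μ = E[X] = 16, a = 36.
Markov: P[X ≥ 36] ≤ μ/a = (16)/36 = 4/9.
Numerically: ≈ 0.444444.
(Since a = 36 > μ = 16.000000, the bound 4/9 is < 1 and informative.)

P[X ≥ 36] ≤ 4/9 ≈ 0.444444.


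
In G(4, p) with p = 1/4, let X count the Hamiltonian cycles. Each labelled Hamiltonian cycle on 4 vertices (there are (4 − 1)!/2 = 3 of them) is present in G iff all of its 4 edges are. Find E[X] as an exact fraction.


K_4 has (4 − 1)!/2 = 3 labelled Hamiltonian cycles.
For each such Hamiltonian cycle H, let X_H = 1 if all 4 edges of H are present in G. Then P[X_H = 1] = p^{4} = (1/4)^{4} = 1/256.
By linearity of expectation: E[X] = Σ_H E[X_H] = 3 · p^{4} = 3 · 1/256 = 3/256.
Numerically: E[X] ≈ 0.0117.

E[X] = 3 · (1/4)^{4} = 3/256 ≈ 0.0117.


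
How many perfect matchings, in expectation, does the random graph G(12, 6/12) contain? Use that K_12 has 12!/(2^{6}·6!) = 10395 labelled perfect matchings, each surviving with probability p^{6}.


K_12 has 12!/(2^{6}·6!) = 10395 labelled perfect matchings.
For each such perfect matching H, let X_H = 1 if all 6 edges of H are present in G. Then P[X_H = 1] = p^{6} = (1/2)^{6} = 1/64.
Summing the indicators: E[X] = Σ_H E[X_H] = 10395 · p^{6} = 10395 · 1/64 = 10395/64.
Numerically: E[X] ≈ 162.422.

E[X] = 10395 · (1/2)^{6} = 10395/64 ≈ 162.422.


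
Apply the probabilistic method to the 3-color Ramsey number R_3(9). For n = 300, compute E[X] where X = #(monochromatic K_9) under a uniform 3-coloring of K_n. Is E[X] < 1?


E[X] = C(300, 9) · 3^{1 − 36} = 48052241692154700 · 3^{−35} = 48052241692154700/50031545098999707.
As a reduced fraction: E[X] = 16017413897384900/16677181699666569 ≈ 0.960.
Is E[X] < 1? YES.
Since E[X] < 1, there exists a 3-coloring of K_{300} with no monochromatic K_9; hence R_3(9) > 300.

E[X] = 16017413897384900/16677181699666569 ≈ 0.960; E[X] < 1, so R_3(9) > 300.


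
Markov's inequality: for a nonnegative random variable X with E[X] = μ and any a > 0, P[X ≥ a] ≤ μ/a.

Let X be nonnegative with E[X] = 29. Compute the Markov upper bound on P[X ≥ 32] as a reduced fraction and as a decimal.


μ = E[X] = 29, a = 32.
Markov: P[X ≥ 32] ≤ μ/a = (29)/32 = 29/32.
Numerically: ≈ 0.90625.
(Since a = 32 > μ = 29.00000, the bound 29/32 is < 1 and informative.)

P[X ≥ 32] ≤ 29/32 ≈ 0.90625.


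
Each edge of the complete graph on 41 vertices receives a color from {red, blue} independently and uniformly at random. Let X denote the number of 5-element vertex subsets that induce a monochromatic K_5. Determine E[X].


Let X = Σ_S X_S over the C(41, 5) = 749398 subsets S of size 5, where X_S = 1 if the K_5 on S is monochromatic.
For a fixed S, the K_5 on S has C(5, 2) = 10 edges. P[all 10 edges red] = (1/2)^10, and likewise for blue, so P[monochromatic] = 2·(1/2)^10 = 2^{1 − 10} = 1/512.
Summing: E[X] = C(41, 5) · 2^{1 − 10} = 749398 · 1/512 = 374699/256.
Numerically: E[X] ≈ 1463.668.

E[X] = C(41,5)·2^(1−C(5,2)) = 374699/256 ≈ 1463.668.


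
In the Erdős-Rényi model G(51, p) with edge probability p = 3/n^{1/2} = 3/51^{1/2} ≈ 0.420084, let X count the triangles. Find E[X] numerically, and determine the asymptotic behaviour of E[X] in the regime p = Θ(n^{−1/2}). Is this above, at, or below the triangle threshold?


Number of potential triangles: C(51, 3) = 20825.
Each occurs with probability p³ ≈ (0.420084)³ ≈ 7.41324750e-02.
By linearity: E[X] = C(51, 3)·p³ ≈ 20825 · 7.41324750e-02 ≈ 1543.808793.
Since α = 1/2 < 1, p = c/n^{1/2} ≫ 1/n is above the triangle threshold p ~ 1/n. Asymptotically E[X] ~ (c³/6)·n^{3(1−α)} = (3³/6)·n^{1.5} → ∞; triangles are abundant w.h.p.

E[X] ≈ 1543.808793; in regime p = Θ(1/n^{1/2}) E[X] diverges (above the triangle threshold p ~ 1/n).


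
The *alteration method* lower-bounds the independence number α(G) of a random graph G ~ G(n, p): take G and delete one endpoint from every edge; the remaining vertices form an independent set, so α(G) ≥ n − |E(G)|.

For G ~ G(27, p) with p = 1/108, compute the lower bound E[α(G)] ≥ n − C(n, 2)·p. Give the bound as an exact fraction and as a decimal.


E[|E(G)|] = C(27, 2)·p = 351 · (1/108) = 13/4.
E[α(G)] ≥ n − E[|E(G)|] = 27 − 13/4 = 95/4.
Numerically: ≈ 23.7500.
(This is only a lower bound; the true E[α(G)] may be larger.)

E[α(G)] ≥ 95/4 ≈ 23.7500.


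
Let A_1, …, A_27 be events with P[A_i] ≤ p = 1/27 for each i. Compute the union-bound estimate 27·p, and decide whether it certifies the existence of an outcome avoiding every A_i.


Union bound: P[∪_{i=1}^{27} A_i] ≤ Σ_i P[A_i] ≤ 27·p = 27·(1/27) = 1.
Numerically: 1 ≈ 1.000000.
Is 1 < 1? NO.
Since the bound 1 is ≥ 1, the union bound is uninformative here; it does NOT by itself certify existence.

27·p = 1 ≈ 1.000000; existence NOT certified by the union bound.


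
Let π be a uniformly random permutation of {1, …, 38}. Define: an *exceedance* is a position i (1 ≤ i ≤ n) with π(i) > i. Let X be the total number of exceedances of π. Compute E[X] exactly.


Write X = Σ_{i=1}^{38} X_i, where X_i = 1_{π(i) > i}.
For each fixed i, π(i) is uniform over {1, …, 38} (marginal of a uniform permutation), so P[π(i) > i] = (n − i)/n. Summing: Σ_{i=1}^{38} (n − i)/n = (0 + 1 + … + 37)/38 = 38(38 − 1)/(2·38) = (38 − 1)/2.
Hence E[X] = Σ_{i=1}^{38} (38 − i)/38 = 37/2 ≈ 18.5000.

E[X] = 37/2 = 18.5000.


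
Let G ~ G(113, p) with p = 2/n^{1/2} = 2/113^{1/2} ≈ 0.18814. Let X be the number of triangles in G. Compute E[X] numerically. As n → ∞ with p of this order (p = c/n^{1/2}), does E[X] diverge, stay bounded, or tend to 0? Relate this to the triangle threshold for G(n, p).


Number of potential triangles: C(113, 3) = 234136.
Each occurs with probability p³ ≈ (0.18814)³ ≈ 6.6599707e-03.
By linearity: E[X] = C(113, 3)·p³ ≈ 234136 · 6.6599707e-03 ≈ 1559.33891.
Since α = 1/2 < 1, p = c/n^{1/2} ≫ 1/n is above the triangle threshold p ~ 1/n. Asymptotically E[X] ~ (c³/6)·n^{3(1−α)} = (2³/6)·n^{1.5} → ∞; triangles are abundant w.h.p.

E[X] ≈ 1559.33891; in regime p = Θ(1/n^{1/2}) E[X] diverges (above the triangle threshold p ~ 1/n).


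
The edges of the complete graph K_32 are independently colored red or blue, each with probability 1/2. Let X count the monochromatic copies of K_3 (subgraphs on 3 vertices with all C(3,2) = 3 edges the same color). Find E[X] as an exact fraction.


Let X = Σ_S X_S over the C(32, 3) = 4960 subsets S of size 3, where X_S = 1 if the K_3 on S is monochromatic.
For a fixed S, the K_3 on S has C(3, 2) = 3 edges. P[all 3 edges red] = (1/2)^3, and likewise for blue, so P[monochromatic] = 2·(1/2)^3 = 2^{1 − 3} = 1/4.
By linearity of expectation: E[X] = C(32, 3) · 2^{1 − 3} = 4960 · 1/4 = 1240.
Numerically: E[X] ≈ 1240.00000.

E[X] = C(32,3)·2^(1−C(3,2)) = 1240 ≈ 1240.00000.


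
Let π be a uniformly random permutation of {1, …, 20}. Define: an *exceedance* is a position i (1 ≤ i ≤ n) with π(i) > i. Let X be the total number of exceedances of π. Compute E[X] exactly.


Write X = Σ_{i=1}^{20} X_i, where X_i = 1_{π(i) > i}.
For each fixed i, π(i) is uniform over {1, …, 20} (marginal of a uniform permutation), so P[π(i) > i] = (n − i)/n. Summing: Σ_{i=1}^{20} (n − i)/n = (0 + 1 + … + 19)/20 = 20(20 − 1)/(2·20) = (20 − 1)/2.
Hence E[X] = Σ_{i=1}^{20} (20 − i)/20 = 19/2 ≈ 9.50000.

E[X] = 19/2 = 9.50000.


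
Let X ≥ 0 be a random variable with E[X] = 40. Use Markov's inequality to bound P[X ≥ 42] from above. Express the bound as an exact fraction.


μ = E[X] = 40, a = 42.
Markov: P[X ≥ 42] ≤ μ/a = (40)/42 = 20/21.
Numerically: ≈ 0.95238.
(Since a = 42 > μ = 40.00000, the bound 20/21 is < 1 and informative.)

P[X ≥ 42] ≤ 20/21 ≈ 0.95238.


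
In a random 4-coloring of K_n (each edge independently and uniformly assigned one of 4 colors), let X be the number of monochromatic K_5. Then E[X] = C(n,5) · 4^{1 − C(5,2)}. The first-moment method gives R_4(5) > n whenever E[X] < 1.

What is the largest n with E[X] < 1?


We need C(n, 5) · 4^{1 − 10} < 1, i.e. C(n, 5) < 4^{10 − 1} = 262144.
Check values of n near the boundary:
  n = 29: C(29, 5) = 118755; 118755 < 262144? YES
  n = 30: C(30, 5) = 142506; 142506 < 262144? YES
  n = 31: C(31, 5) = 169911; 169911 < 262144? YES
  n = 32: C(32, 5) = 201376; 201376 < 262144? YES
  n = 33: C(33, 5) = 237336; 237336 < 262144? YES
  n = 34: C(34, 5) = 278256; 278256 < 262144? NO
The largest n with C(n, 5) < 262144 is n = 33 (where E[X] = 29667/32768 ≈ 0.905). Hence R_4(5) > 33, i.e. R_4(5) ≥ 34.

Largest n = 33; hence R_4(5) > 33.


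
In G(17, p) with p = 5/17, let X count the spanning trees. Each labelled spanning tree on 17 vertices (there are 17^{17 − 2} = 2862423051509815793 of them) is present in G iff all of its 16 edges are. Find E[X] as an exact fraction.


K_17 has 17^{17 − 2} = 2862423051509815793 labelled spanning trees.
For each such spanning tree H, let X_H = 1 if all 16 edges of H are present in G. Then P[X_H = 1] = p^{16} = (5/17)^{16} = 152587890625/48661191875666868481.
Summing the indicators: E[X] = Σ_H E[X_H] = 2862423051509815793 · p^{16} = 2862423051509815793 · 152587890625/48661191875666868481 = 152587890625/17.
Numerically: E[X] ≈ 8.97576e+09.

E[X] = 2862423051509815793 · (5/17)^{16} = 152587890625/17 ≈ 8.97576e+09.


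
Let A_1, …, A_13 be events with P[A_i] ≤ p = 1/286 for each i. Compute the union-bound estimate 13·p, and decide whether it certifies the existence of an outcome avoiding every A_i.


Union bound: P[∪_{i=1}^{13} A_i] ≤ Σ_i P[A_i] ≤ 13·p = 13·(1/286) = 1/22.
Numerically: 1/22 ≈ 0.0454545.
Is 1/22 < 1? YES.
Since P[∪ A_i] ≤ 1/22 < 1, the complement has P[∩ A_i^c] ≥ 1 − 1/22 = 21/22 > 0, so some outcome avoids every A_i.

13·p = 1/22 ≈ 0.0454545; existence CERTIFIED by the union bound.


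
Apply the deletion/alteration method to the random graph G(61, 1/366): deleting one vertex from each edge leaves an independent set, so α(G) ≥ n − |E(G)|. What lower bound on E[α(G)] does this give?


E[|E(G)|] = C(61, 2)·p = 1830 · (1/366) = 5.
E[α(G)] ≥ n − E[|E(G)|] = 61 − 5 = 56.
Numerically: ≈ 56.00000.
(This is only a lower bound; the true E[α(G)] may be larger.)

E[α(G)] ≥ 56 ≈ 56.00000.


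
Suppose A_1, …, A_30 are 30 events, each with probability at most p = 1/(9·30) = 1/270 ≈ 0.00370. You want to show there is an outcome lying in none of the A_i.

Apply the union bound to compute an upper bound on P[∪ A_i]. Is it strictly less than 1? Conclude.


Union bound: P[∪_{i=1}^{30} A_i] ≤ Σ_i P[A_i] ≤ 30·p = 30·(1/270) = 1/9.
Numerically: 1/9 ≈ 0.11111.
Is 1/9 < 1? YES.
Since P[∪ A_i] ≤ 1/9 < 1, the complement has P[∩ A_i^c] ≥ 1 − 1/9 = 8/9 > 0, so some outcome avoids every A_i.

30·p = 1/9 ≈ 0.11111; existence CERTIFIED by the union bound.


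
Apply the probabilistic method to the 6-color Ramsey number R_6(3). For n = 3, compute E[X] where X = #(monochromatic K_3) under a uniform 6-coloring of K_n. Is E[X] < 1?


E[X] = C(3, 3) · 6^{1 − 3} = 1 · 6^{−2} = 1/36.
As a reduced fraction: E[X] = 1/36 ≈ 0.028.
Is E[X] < 1? YES.
Since E[X] < 1, there exists a 6-coloring of K_{3} with no monochromatic K_3; hence R_6(3) > 3.

E[X] = 1/36 ≈ 0.028; E[X] < 1, so R_6(3) > 3.


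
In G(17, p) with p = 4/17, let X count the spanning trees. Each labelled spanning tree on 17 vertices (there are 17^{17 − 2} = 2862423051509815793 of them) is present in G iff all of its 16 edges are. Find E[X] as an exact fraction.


K_17 has 17^{17 − 2} = 2862423051509815793 labelled spanning trees.
For each such spanning tree H, let X_H = 1 if all 16 edges of H are present in G. Then P[X_H = 1] = p^{16} = (4/17)^{16} = 4294967296/48661191875666868481.
By linearity of expectation: E[X] = Σ_H E[X_H] = 2862423051509815793 · p^{16} = 2862423051509815793 · 4294967296/48661191875666868481 = 4294967296/17.
Numerically: E[X] ≈ 2.52645e+08.

E[X] = 2862423051509815793 · (4/17)^{16} = 4294967296/17 ≈ 2.52645e+08.


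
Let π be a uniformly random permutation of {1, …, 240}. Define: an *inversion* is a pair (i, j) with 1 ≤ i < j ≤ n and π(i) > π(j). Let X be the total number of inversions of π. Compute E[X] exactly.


Write X = Σ X_I over the C(240, 2) = 28680 pairs i < j, with X_I the indicator of one inversion.
There are 28680 indicators.
For each fixed pair i < j, the values π(i) and π(j) are two distinct elements of {1, …, 240} in uniformly random order; by symmetry P[π(i) > π(j)] = 1/2.
By linearity: E[X] = 28680 · (1/2) = C(240, 2) · (1/2) = 28680/2 = 14340 ≈ 14340.000000.

E[X] = 14340 = 14340.000000.


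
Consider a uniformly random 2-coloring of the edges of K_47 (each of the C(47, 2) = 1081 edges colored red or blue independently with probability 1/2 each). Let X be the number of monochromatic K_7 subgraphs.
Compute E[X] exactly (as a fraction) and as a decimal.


Let X = Σ_S X_S over the C(47, 7) = 62891499 subsets S of size 7, where X_S = 1 if the K_7 on S is monochromatic.
For a fixed S, the K_7 on S has C(7, 2) = 21 edges. P[all 21 edges red] = (1/2)^21, and likewise for blue, so P[monochromatic] = 2·(1/2)^21 = 2^{1 − 21} = 1/1048576.
By linearity of expectation: E[X] = C(47, 7) · 2^{1 − 21} = 62891499 · 1/1048576 = 62891499/1048576.
Numerically: E[X] ≈ 59.978007.

E[X] = C(47,7)·2^(1−C(7,2)) = 62891499/1048576 ≈ 59.978007.


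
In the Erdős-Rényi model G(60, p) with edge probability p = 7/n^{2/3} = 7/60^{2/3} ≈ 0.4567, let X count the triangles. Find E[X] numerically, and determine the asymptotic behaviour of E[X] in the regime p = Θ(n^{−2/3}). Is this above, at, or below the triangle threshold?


Number of potential triangles: C(60, 3) = 34220.
Each occurs with probability p³ ≈ (0.4567)³ ≈ 9.527778e-02.
By linearity: E[X] = C(60, 3)·p³ ≈ 34220 · 9.527778e-02 ≈ 3260.4056.
Since α = 2/3 < 1, p = c/n^{2/3} ≫ 1/n is above the triangle threshold p ~ 1/n. Asymptotically E[X] ~ (c³/6)·n^{3(1−α)} = (7³/6)·n^{1} → ∞; triangles are abundant w.h.p.

E[X] ≈ 3260.4056; in regime p = Θ(1/n^{2/3}) E[X] diverges (above the triangle threshold p ~ 1/n).


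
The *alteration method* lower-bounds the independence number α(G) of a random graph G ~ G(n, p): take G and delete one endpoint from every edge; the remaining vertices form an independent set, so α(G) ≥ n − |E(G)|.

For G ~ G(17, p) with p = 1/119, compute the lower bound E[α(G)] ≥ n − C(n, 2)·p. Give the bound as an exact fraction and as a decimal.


E[|E(G)|] = C(17, 2)·p = 136 · (1/119) = 8/7.
E[α(G)] ≥ n − E[|E(G)|] = 17 − 8/7 = 111/7.
Numerically: ≈ 15.8571.
(This is only a lower bound; the true E[α(G)] may be larger.)

E[α(G)] ≥ 111/7 ≈ 15.8571.


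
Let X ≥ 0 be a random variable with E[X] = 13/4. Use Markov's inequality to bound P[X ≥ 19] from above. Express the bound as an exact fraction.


μ = E[X] = 13/4, a = 19.
Markov: P[X ≥ 19] ≤ μ/a = (13/4)/19 = 13/76.
Numerically: ≈ 0.171053.
(Since a = 19 > μ = 3.250000, the bound 13/76 is < 1 and informative.)

P[X ≥ 19] ≤ 13/76 ≈ 0.171053.


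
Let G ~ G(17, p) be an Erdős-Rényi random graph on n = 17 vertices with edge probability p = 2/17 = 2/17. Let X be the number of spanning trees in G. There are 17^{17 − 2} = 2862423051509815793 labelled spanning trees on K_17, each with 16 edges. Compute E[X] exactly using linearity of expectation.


K_17 has 17^{17 − 2} = 2862423051509815793 labelled spanning trees.
For each such spanning tree H, let X_H = 1 if all 16 edges of H are present in G. Then P[X_H = 1] = p^{16} = (2/17)^{16} = 65536/48661191875666868481.
Summing the indicators: E[X] = Σ_H E[X_H] = 2862423051509815793 · p^{16} = 2862423051509815793 · 65536/48661191875666868481 = 65536/17.
Numerically: E[X] ≈ 3855.06.

E[X] = 2862423051509815793 · (2/17)^{16} = 65536/17 ≈ 3855.06.


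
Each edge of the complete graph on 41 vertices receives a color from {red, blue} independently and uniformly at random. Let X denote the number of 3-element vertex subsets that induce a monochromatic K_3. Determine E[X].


Let X = Σ_S X_S over the C(41, 3) = 10660 subsets S of size 3, where X_S = 1 if the K_3 on S is monochromatic.
For a fixed S, the K_3 on S has C(3, 2) = 3 edges. P[all 3 edges red] = (1/2)^3, and likewise for blue, so P[monochromatic] = 2·(1/2)^3 = 2^{1 − 3} = 1/4.
Summing: E[X] = C(41, 3) · 2^{1 − 3} = 10660 · 1/4 = 2665.
Numerically: E[X] ≈ 2665.00000.

E[X] = C(41,3)·2^(1−C(3,2)) = 2665 ≈ 2665.00000.


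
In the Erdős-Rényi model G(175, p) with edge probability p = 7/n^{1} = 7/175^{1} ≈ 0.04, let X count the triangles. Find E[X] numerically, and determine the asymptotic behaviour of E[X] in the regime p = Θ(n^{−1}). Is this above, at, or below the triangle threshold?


Number of potential triangles: C(175, 3) = 877975.
Each occurs with probability p³ ≈ (0.04)³ ≈ 6.400000e-05.
By linearity: E[X] = C(175, 3)·p³ ≈ 877975 · 6.400000e-05 ≈ 56.1904.
Here α = 1, so p = 7/n is exactly at the triangle threshold p ~ 1/n. Asymptotically E[X] → c³/6 = 7³/6 = 343/6 ≈ 57.1667, a bounded constant. In this regime the triangle count is asymptotically Poisson(c³/6).

E[X] ≈ 56.1904; in regime p = Θ(1/n^{1}) E[X] stays bounded (at the triangle threshold p ~ 1/n).


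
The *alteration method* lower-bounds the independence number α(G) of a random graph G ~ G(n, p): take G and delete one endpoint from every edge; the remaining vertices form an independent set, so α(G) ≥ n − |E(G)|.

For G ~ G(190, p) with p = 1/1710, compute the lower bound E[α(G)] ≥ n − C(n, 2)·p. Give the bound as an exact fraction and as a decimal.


E[|E(G)|] = C(190, 2)·p = 17955 · (1/1710) = 21/2.
E[α(G)] ≥ n − E[|E(G)|] = 190 − 21/2 = 359/2.
Numerically: ≈ 179.500000.
(This is only a lower bound; the true E[α(G)] may be larger.)

E[α(G)] ≥ 359/2 ≈ 179.500000.


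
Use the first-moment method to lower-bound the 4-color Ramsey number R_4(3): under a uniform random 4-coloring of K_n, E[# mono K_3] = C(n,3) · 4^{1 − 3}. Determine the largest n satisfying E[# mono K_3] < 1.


We need C(n, 3) · 4^{1 − 3} < 1, i.e. C(n, 3) < 4^{3 − 1} = 16.
Check values of n near the boundary:
  n = 3: C(3, 3) = 1; 1 < 16? YES
  n = 4: C(4, 3) = 4; 4 < 16? YES
  n = 5: C(5, 3) = 10; 10 < 16? YES
  n = 6: C(6, 3) = 20; 20 < 16? NO
The largest n with C(n, 3) < 16 is n = 5 (where E[X] = 5/8 ≈ 0.6250000). Hence R_4(3) > 5, i.e. R_4(3) ≥ 6.

Largest n = 5; hence R_4(3) > 5.


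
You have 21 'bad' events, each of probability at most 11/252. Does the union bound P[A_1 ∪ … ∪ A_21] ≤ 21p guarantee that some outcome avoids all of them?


Union bound: P[∪_{i=1}^{21} A_i] ≤ Σ_i P[A_i] ≤ 21·p = 21·(11/252) = 11/12.
Numerically: 11/12 ≈ 0.91667.
Is 11/12 < 1? YES.
Since P[∪ A_i] ≤ 11/12 < 1, the complement has P[∩ A_i^c] ≥ 1 − 11/12 = 1/12 > 0, so some outcome avoids every A_i.

21·p = 11/12 ≈ 0.91667; existence CERTIFIED by the union bound.


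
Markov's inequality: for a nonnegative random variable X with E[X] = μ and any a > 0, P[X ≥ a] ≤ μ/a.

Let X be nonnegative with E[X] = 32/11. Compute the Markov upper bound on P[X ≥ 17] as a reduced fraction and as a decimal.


μ = E[X] = 32/11, a = 17.
Markov: P[X ≥ 17] ≤ μ/a = (32/11)/17 = 32/187.
Numerically: ≈ 0.17112.
(Since a = 17 > μ = 2.90909, the bound 32/187 is < 1 and informative.)

P[X ≥ 17] ≤ 32/187 ≈ 0.17112.


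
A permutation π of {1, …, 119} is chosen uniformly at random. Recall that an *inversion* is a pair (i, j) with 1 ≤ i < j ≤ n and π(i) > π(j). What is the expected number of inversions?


Write X = Σ X_I over the C(119, 2) = 7021 pairs i < j, with X_I the indicator of one inversion.
There are 7021 indicators.
For each fixed pair i < j, the values π(i) and π(j) are two distinct elements of {1, …, 119} in uniformly random order; by symmetry P[π(i) > π(j)] = 1/2.
By linearity: E[X] = 7021 · (1/2) = C(119, 2) · (1/2) = 7021/2 = 7021/2 ≈ 3510.500000.

E[X] = 7021/2 = 3510.500000.


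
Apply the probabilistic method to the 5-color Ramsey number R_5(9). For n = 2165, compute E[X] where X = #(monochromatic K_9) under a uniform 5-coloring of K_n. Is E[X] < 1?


E[X] = C(2165, 9) · 5^{1 − 36} = 2832220612024886803272630 · 5^{−35} = 2832220612024886803272630/2910383045673370361328125.
As a reduced fraction: E[X] = 566444122404977360654526/582076609134674072265625 ≈ 0.97314.
Is E[X] < 1? YES.
Since E[X] < 1, there exists a 5-coloring of K_{2165} with no monochromatic K_9; hence R_5(9) > 2165.

E[X] = 566444122404977360654526/582076609134674072265625 ≈ 0.97314; E[X] < 1, so R_5(9) > 2165.


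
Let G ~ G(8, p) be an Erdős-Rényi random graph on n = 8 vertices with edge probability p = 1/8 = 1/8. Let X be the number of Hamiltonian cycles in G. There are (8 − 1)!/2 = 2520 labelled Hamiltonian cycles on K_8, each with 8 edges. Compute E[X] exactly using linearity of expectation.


K_8 has (8 − 1)!/2 = 2520 labelled Hamiltonian cycles.
For each such Hamiltonian cycle H, let X_H = 1 if all 8 edges of H are present in G. Then P[X_H = 1] = p^{8} = (1/8)^{8} = 1/16777216.
By linearity of expectation: E[X] = Σ_H E[X_H] = 2520 · p^{8} = 2520 · 1/16777216 = 315/2097152.
Numerically: E[X] ≈ 0.0001502.

E[X] = 2520 · (1/8)^{8} = 315/2097152 ≈ 0.0001502.


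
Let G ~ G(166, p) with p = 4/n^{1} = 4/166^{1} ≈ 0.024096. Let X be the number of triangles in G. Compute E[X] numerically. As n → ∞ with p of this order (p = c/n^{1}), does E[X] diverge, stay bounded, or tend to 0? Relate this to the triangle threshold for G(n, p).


Number of potential triangles: C(166, 3) = 748660.
Each occurs with probability p³ ≈ (0.024096)³ ≈ 1.3991224e-05.
By linearity: E[X] = C(166, 3)·p³ ≈ 748660 · 1.3991224e-05 ≈ 10.47467.
Here α = 1, so p = 4/n is exactly at the triangle threshold p ~ 1/n. Asymptotically E[X] → c³/6 = 4³/6 = 32/3 ≈ 10.66667, a bounded constant. In this regime the triangle count is asymptotically Poisson(c³/6).

E[X] ≈ 10.47467; in regime p = Θ(1/n^{1}) E[X] stays bounded (at the triangle threshold p ~ 1/n).
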